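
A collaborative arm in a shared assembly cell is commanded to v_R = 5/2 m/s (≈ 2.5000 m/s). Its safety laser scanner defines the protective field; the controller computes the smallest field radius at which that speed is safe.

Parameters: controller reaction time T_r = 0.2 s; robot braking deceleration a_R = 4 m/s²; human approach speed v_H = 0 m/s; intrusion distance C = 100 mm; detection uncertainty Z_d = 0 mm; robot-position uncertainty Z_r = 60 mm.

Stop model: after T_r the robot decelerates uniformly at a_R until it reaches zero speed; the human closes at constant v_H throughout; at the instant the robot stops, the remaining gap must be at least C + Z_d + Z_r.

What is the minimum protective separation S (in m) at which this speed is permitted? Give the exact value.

stop time T_s = (5/2)/4 = 0.6250 s
robot covers v_R·T_r = 2.5000·0.2000 = 0.5000 m before braking
robot under decel: 2.5000²/(2·4.0000) = 0.7812 m
human over T_r+T_s: 0.0000·(0.2000+0.6250) = 0.0000 m
margins: 0.1000+0.0000+0.0600 = 0.1600 m
S_min ≈ 0.5000+0.7812+0.0000+0.1600  ⇒  S_min = 1153/800 m

S_min = 1153/800 m = 1.4412 m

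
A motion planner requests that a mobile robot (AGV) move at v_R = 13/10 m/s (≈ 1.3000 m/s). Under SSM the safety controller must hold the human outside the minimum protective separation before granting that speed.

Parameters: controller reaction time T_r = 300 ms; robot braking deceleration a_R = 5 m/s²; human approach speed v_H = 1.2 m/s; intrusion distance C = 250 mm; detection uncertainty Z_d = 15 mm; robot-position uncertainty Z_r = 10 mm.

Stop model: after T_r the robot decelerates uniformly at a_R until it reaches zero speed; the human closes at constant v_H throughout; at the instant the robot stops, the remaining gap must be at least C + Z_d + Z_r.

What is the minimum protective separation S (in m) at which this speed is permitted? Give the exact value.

braking lasts T_s = (13/10)/5 = 0.2600 s
robot in T_r: 1.3000·0.3000 = 0.3900 m
robot covers 1.3000·0.2600 − ½·5.0000·0.2600² = 0.1690 m while stopping
human over T_r+T_s: 1.2000·(0.3000+0.2600) = 0.6720 m
margins: 0.2500+0.0150+0.0100 = 0.2750 m
S_min ≈ 0.3900+0.1690+0.6720+0.2750  ⇒  S_min = 753/500 m

S_min = 753/500 m = 1.5060 m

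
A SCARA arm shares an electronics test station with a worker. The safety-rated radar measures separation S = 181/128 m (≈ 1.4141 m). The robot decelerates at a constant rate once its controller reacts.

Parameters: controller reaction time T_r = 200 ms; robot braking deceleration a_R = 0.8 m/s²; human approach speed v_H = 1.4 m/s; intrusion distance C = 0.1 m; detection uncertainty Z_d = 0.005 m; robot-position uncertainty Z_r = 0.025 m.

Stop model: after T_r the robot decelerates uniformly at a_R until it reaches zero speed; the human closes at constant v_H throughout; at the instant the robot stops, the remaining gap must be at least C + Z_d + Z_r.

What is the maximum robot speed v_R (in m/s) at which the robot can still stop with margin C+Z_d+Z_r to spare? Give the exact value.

v_R_max = 9/20 m/s = 0.4500 m/s

at the boundary: (5/8)·v² + (39/20)·v + (-3213/3200) = 0
  disc = (39/20)² − 4·(5/8)·(-3213/3200) = 40401/6400 ; √disc = 201/80
  v_R = (−(39/20) + 201/80) / (2·(5/8)) = 9/20 m/s
check:
braking lasts T_s = (9/20)/(4/5) = 0.5625 s
robot in T_r: 0.4500·0.2000 = 0.0900 m
robot under decel: 0.4500²/(2·0.8000) = 0.1266 m
person approaches 1.4000·(0.2000+0.5625) = 1.0675 m
margins: 0.1000+0.0050+0.0250 = 0.1300 m
sum ≈ 0.0900+0.1266+1.0675+0.1300 ≈ 1.4141 m = S ✓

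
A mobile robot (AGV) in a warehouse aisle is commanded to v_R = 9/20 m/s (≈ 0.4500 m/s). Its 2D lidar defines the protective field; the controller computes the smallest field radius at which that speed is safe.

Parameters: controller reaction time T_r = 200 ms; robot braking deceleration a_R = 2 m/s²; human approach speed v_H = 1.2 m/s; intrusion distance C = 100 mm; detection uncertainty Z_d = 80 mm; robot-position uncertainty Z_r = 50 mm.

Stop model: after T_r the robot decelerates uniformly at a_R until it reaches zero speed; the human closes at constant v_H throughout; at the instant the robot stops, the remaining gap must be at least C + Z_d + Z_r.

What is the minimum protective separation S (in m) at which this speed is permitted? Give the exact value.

braking lasts T_s = (9/20)/2 = 0.2250 s
robot covers v_R·T_r = 0.4500·0.2000 = 0.0900 m before braking
robot covers 0.4500·0.2250 − ½·2.0000·0.2250² = 0.0506 m while stopping
person approaches 1.2000·(0.2000+0.2250) = 0.5100 m
C+Z_d+Z_r = 0.1000+0.0800+0.0500 = 0.2300 m
S_min ≈ 0.0900+0.0506+0.5100+0.2300  ⇒  S_min = 1409/1600 m

S_min = 1409/1600 m = 0.8806 m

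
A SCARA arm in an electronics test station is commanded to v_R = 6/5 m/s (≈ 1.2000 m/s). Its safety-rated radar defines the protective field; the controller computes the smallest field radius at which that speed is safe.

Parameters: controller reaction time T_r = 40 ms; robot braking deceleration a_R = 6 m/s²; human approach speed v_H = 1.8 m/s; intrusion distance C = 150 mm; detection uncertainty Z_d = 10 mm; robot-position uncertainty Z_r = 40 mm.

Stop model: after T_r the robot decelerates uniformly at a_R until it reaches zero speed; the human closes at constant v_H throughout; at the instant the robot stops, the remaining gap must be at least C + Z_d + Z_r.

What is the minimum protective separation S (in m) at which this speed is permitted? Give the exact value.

S_min = 4/5 m = 0.8000 m

stop time T_s = (6/5)/6 = 0.2000 s
robot in T_r: 1.2000·0.0400 = 0.0480 m
robot covers 1.2000·0.2000 − ½·6.0000·0.2000² = 0.1200 m while stopping
human closes 1.8000·0.2400 = 0.4320 m
residual clearance needed = 0.1500+0.0100+0.0400 = 0.2000 m
S_min ≈ 0.0480+0.1200+0.4320+0.2000  ⇒  S_min = 4/5 m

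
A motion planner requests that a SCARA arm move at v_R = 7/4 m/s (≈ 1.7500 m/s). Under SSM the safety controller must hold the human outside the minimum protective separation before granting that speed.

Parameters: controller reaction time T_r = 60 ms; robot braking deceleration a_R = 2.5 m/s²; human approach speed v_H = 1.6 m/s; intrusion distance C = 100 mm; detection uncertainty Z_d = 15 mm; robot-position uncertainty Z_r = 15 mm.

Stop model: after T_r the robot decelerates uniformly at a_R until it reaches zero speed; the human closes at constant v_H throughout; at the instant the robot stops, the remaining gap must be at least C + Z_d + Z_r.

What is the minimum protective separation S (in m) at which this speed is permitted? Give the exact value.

T_s = v_R/a_R = (7/4)/(5/2) = 0.7000 s
robot covers v_R·T_r = 1.7500·0.0600 = 0.1050 m before braking
robot covers 1.7500·0.7000 − ½·2.5000·0.7000² = 0.6125 m while stopping
human over T_r+T_s: 1.6000·(0.0600+0.7000) = 1.2160 m
margins: 0.1000+0.0150+0.0150 = 0.1300 m
S_min ≈ 0.1050+0.6125+1.2160+0.1300  ⇒  S_min = 4127/2000 m

S_min = 4127/2000 m = 2.0635 m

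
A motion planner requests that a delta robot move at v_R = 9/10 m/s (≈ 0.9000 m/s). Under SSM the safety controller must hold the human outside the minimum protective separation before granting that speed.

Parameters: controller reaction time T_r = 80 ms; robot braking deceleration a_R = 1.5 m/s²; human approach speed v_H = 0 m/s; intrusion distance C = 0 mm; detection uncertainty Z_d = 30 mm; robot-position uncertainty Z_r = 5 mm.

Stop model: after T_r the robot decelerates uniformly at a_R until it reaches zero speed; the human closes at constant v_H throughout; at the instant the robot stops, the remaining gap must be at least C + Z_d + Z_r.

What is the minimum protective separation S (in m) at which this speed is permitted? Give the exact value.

S_min = 377/1000 m = 0.3770 m

T_s = v_R/a_R = (9/10)/(3/2) = 0.6000 s
robot covers v_R·T_r = 0.9000·0.0800 = 0.0720 m before braking
robot covers 0.9000·0.6000 − ½·1.5000·0.6000² = 0.2700 m while stopping
person approaches 0.0000·(0.0800+0.6000) = 0.0000 m
C+Z_d+Z_r = 0.0000+0.0300+0.0050 = 0.0350 m
S_min ≈ 0.0720+0.2700+0.0000+0.0350  ⇒  S_min = 377/1000 m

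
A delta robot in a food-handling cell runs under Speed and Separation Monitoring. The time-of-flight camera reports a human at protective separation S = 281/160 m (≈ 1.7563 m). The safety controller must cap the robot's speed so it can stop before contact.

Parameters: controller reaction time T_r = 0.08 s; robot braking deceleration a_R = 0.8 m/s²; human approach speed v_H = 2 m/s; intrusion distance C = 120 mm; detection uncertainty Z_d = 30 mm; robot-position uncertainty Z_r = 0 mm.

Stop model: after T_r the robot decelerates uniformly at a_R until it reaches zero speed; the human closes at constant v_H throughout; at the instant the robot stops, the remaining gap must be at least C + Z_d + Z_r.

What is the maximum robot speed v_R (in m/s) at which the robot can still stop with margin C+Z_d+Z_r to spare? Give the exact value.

v_R_max = 1/2 m/s = 0.5000 m/s

at the boundary: (5/8)·v² + (129/50)·v + (-1157/800) = 0
  disc = (129/50)² − 4·(5/8)·(-1157/800) = 410881/40000 ; √disc = 641/200
  v_R = (−(129/50) + 641/200) / (2·(5/8)) = 1/2 m/s
check:
T_s = v_R/a_R = (1/2)/(4/5) = 0.6250 s
robot covers v_R·T_r = 0.5000·0.0800 = 0.0400 m before braking
braking distance = 0.5000²/(2·0.8000) = 0.1562 m
human closes 2.0000·0.7050 = 1.4100 m
C+Z_d+Z_r = 0.1200+0.0300+0.0000 = 0.1500 m
sum ≈ 0.0400+0.1562+1.4100+0.1500 ≈ 1.7563 m = S ✓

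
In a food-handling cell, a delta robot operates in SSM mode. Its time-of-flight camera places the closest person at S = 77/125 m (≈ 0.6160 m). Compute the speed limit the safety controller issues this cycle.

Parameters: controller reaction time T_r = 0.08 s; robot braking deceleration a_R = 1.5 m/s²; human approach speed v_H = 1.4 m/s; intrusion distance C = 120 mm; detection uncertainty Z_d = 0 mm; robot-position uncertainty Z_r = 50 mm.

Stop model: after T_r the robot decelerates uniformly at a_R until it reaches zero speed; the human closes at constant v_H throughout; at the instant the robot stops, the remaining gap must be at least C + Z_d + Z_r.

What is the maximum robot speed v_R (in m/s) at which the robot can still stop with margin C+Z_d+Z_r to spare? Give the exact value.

quadratic (1/3)·v² + (76/75)·v + (-167/500) = 0
  disc = (76/75)² − 4·(1/3)·(-167/500) = 8281/5625 ; √disc = 91/75
  v_R = (−(76/75) + 91/75) / (2·(1/3)) = 3/10 m/s
check:
stop time T_s = (3/10)/(3/2) = 0.2000 s
reaction-phase robot travel = 0.3000·0.0800 = 0.0240 m
robot under decel: 0.3000²/(2·1.5000) = 0.0300 m
person approaches 1.4000·(0.0800+0.2000) = 0.3920 m
residual clearance needed = 0.1200+0.0000+0.0500 = 0.1700 m
sum ≈ 0.0240+0.0300+0.3920+0.1700 ≈ 0.6160 m = S ✓

v_R_max = 3/10 m/s = 0.3000 m/s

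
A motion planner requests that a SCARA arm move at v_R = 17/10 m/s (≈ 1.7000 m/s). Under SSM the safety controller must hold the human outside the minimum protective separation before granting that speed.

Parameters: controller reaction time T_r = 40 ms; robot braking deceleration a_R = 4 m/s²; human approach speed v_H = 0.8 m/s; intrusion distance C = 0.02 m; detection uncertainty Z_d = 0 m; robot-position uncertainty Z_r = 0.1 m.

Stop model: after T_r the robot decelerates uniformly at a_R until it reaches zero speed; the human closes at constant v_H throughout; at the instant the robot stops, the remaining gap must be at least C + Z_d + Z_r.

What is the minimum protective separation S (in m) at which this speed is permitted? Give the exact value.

S_min = 737/800 m = 0.9213 m

braking lasts T_s = (17/10)/4 = 0.4250 s
robot in T_r: 1.7000·0.0400 = 0.0680 m
robot covers 1.7000·0.4250 − ½·4.0000·0.4250² = 0.3613 m while stopping
human closes 0.8000·0.4650 = 0.3720 m
margins: 0.0200+0.0000+0.1000 = 0.1200 m
S_min ≈ 0.0680+0.3613+0.3720+0.1200  ⇒  S_min = 737/800 m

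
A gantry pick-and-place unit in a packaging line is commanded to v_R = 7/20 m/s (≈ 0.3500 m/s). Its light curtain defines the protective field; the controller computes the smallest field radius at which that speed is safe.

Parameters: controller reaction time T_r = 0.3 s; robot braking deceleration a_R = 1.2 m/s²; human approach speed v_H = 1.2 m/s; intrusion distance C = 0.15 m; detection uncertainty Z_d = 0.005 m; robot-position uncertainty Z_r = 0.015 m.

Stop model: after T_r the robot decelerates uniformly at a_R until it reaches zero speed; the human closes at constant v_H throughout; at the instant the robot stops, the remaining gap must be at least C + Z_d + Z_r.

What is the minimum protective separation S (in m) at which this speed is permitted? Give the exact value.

S_min = 4973/4800 m = 1.0360 m

stop time T_s = (7/20)/(6/5) = 0.2917 s
robot covers v_R·T_r = 0.3500·0.3000 = 0.1050 m before braking
robot under decel: 0.3500²/(2·1.2000) = 0.0510 m
human over T_r+T_s: 1.2000·(0.3000+0.2917) = 0.7100 m
residual clearance needed = 0.1500+0.0050+0.0150 = 0.1700 m
S_min ≈ 0.1050+0.0510+0.7100+0.1700  ⇒  S_min = 4973/4800 m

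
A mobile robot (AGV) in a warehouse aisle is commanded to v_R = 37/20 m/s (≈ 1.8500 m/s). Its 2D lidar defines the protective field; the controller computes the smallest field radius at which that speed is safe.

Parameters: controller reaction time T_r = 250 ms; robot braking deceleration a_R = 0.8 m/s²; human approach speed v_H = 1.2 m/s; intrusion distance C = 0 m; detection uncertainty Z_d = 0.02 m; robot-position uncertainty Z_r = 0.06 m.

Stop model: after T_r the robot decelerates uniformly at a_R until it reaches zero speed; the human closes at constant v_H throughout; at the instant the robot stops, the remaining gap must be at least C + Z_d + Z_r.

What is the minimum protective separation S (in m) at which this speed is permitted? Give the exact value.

S_min = 18421/3200 m = 5.7566 m

T_s = v_R/a_R = (37/20)/(4/5) = 2.3125 s
robot in T_r: 1.8500·0.2500 = 0.4625 m
robot under decel: 1.8500²/(2·0.8000) = 2.1391 m
human over T_r+T_s: 1.2000·(0.2500+2.3125) = 3.0750 m
margins: 0.0000+0.0200+0.0600 = 0.0800 m
S_min ≈ 0.4625+2.1391+3.0750+0.0800  ⇒  S_min = 18421/3200 m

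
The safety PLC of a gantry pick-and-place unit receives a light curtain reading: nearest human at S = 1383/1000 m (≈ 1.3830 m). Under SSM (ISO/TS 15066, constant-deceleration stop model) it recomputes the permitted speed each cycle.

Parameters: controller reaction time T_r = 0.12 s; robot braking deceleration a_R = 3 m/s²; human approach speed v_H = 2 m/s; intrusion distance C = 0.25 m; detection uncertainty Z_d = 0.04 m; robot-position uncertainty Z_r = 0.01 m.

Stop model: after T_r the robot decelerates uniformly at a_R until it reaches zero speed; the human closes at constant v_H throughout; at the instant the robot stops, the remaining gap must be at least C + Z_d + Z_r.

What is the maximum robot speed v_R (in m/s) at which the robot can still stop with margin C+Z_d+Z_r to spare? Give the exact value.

v_R_max = 9/10 m/s = 0.9000 m/s

at the boundary: (1/6)·v² + (59/75)·v + (-843/1000) = 0
  disc = (59/75)² − 4·(1/6)·(-843/1000) = 26569/22500 ; √disc = 163/150
  v_R = (−(59/75) + 163/150) / (2·(1/6)) = 9/10 m/s
check:
T_s = v_R/a_R = (9/10)/3 = 0.3000 s
reaction-phase robot travel = 0.9000·0.1200 = 0.1080 m
robot covers 0.9000·0.3000 − ½·3.0000·0.3000² = 0.1350 m while stopping
person approaches 2.0000·(0.1200+0.3000) = 0.8400 m
C+Z_d+Z_r = 0.2500+0.0400+0.0100 = 0.3000 m
sum ≈ 0.1080+0.1350+0.8400+0.3000 ≈ 1.3830 m = S ✓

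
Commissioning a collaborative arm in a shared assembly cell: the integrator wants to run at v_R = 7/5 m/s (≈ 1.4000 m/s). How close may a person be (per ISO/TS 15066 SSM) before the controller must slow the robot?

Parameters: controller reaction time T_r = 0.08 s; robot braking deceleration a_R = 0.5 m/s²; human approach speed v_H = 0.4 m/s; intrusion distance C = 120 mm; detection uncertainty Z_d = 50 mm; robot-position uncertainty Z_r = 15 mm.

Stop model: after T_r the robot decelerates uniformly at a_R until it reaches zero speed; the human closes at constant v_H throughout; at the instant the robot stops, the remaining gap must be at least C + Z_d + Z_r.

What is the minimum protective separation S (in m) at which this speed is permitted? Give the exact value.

S_min = 3409/1000 m = 3.4090 m

braking lasts T_s = (7/5)/(1/2) = 2.8000 s
reaction-phase robot travel = 1.4000·0.0800 = 0.1120 m
braking distance = 1.4000²/(2·0.5000) = 1.9600 m
human closes 0.4000·2.8800 = 1.1520 m
residual clearance needed = 0.1200+0.0500+0.0150 = 0.1850 m
S_min ≈ 0.1120+1.9600+1.1520+0.1850  ⇒  S_min = 3409/1000 m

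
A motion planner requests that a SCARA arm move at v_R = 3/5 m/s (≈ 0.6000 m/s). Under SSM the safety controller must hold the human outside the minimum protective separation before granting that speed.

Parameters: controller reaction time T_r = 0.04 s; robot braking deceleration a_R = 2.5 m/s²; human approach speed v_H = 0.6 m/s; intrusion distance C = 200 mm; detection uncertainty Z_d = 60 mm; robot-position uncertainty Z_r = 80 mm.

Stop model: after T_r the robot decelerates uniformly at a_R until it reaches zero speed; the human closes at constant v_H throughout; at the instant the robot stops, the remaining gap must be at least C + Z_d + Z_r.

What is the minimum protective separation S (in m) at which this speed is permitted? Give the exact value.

S_min = 151/250 m = 0.6040 m

T_s = v_R/a_R = (3/5)/(5/2) = 0.2400 s
reaction-phase robot travel = 0.6000·0.0400 = 0.0240 m
braking distance = 0.6000²/(2·2.5000) = 0.0720 m
human over T_r+T_s: 0.6000·(0.0400+0.2400) = 0.1680 m
C+Z_d+Z_r = 0.2000+0.0600+0.0800 = 0.3400 m
S_min ≈ 0.0240+0.0720+0.1680+0.3400  ⇒  S_min = 151/250 m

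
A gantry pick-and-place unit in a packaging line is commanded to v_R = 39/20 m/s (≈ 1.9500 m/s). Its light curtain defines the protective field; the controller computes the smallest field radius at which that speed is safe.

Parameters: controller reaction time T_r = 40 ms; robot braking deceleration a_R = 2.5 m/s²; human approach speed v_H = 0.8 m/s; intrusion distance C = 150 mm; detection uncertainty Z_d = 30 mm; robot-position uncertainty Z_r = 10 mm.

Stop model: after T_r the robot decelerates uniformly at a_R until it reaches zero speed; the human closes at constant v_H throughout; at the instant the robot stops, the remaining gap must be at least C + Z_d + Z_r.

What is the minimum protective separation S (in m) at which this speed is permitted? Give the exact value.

T_s = v_R/a_R = (39/20)/(5/2) = 0.7800 s
robot covers v_R·T_r = 1.9500·0.0400 = 0.0780 m before braking
robot under decel: 1.9500²/(2·2.5000) = 0.7605 m
human closes 0.8000·0.8200 = 0.6560 m
C+Z_d+Z_r = 0.1500+0.0300+0.0100 = 0.1900 m
S_min ≈ 0.0780+0.7605+0.6560+0.1900  ⇒  S_min = 3369/2000 m

S_min = 3369/2000 m = 1.6845 m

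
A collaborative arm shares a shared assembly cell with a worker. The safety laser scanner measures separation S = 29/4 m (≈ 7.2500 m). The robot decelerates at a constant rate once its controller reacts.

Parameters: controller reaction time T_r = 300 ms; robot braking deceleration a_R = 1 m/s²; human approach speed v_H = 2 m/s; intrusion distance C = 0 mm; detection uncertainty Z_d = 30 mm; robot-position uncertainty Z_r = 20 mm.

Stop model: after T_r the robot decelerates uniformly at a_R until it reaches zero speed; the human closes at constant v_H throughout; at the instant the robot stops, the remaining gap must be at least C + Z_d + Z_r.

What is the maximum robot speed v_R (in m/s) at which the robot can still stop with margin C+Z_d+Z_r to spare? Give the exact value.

v_R_max = 2 m/s = 2.0000 m/s

at the boundary: (1/2)·v² + (23/10)·v + (-33/5) = 0
  disc = (23/10)² − 4·(1/2)·(-33/5) = 1849/100 ; √disc = 43/10
  v_R = (−(23/10) + 43/10) / (2·(1/2)) = 2 m/s
check:
T_s = v_R/a_R = 2/1 = 2.0000 s
reaction-phase robot travel = 2.0000·0.3000 = 0.6000 m
robot under decel: 2.0000²/(2·1.0000) = 2.0000 m
human over T_r+T_s: 2.0000·(0.3000+2.0000) = 4.6000 m
residual clearance needed = 0.0000+0.0300+0.0200 = 0.0500 m
sum ≈ 0.6000+2.0000+4.6000+0.0500 ≈ 7.2500 m = S ✓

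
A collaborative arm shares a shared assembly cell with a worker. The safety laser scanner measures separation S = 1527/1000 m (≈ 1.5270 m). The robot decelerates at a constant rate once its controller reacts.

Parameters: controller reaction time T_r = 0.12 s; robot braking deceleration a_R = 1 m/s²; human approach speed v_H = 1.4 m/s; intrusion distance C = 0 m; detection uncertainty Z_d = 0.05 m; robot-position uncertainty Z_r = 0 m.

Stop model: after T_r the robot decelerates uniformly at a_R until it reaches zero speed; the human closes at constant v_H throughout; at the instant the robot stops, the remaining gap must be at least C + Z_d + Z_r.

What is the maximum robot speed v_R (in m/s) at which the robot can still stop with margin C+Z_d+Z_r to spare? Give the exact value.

v_R_max = 7/10 m/s = 0.7000 m/s

quadratic (1/2)·v² + (38/25)·v + (-1309/1000) = 0
  disc = (38/25)² − 4·(1/2)·(-1309/1000) = 12321/2500 ; √disc = 111/50
  v_R = (−(38/25) + 111/50) / (2·(1/2)) = 7/10 m/s
check:
stop time T_s = (7/10)/1 = 0.7000 s
reaction-phase robot travel = 0.7000·0.1200 = 0.0840 m
robot under decel: 0.7000²/(2·1.0000) = 0.2450 m
human over T_r+T_s: 1.4000·(0.1200+0.7000) = 1.1480 m
margins: 0.0000+0.0500+0.0000 = 0.0500 m
sum ≈ 0.0840+0.2450+1.1480+0.0500 ≈ 1.5270 m = S ✓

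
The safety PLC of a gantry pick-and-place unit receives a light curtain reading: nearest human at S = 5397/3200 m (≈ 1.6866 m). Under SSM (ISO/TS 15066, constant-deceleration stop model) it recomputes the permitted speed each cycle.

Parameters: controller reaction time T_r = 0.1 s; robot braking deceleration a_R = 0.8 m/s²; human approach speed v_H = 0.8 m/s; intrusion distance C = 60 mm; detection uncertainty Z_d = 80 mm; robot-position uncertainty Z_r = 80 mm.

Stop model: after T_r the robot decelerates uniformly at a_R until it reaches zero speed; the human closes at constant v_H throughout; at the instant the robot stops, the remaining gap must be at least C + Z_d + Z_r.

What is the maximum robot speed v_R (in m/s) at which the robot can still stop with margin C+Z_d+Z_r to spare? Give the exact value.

at the boundary: (5/8)·v² + (11/10)·v + (-4437/3200) = 0
  disc = (11/10)² − 4·(5/8)·(-4437/3200) = 29929/6400 ; √disc = 173/80
  v_R = (−(11/10) + 173/80) / (2·(5/8)) = 17/20 m/s
check:
T_s = v_R/a_R = (17/20)/(4/5) = 1.0625 s
reaction-phase robot travel = 0.8500·0.1000 = 0.0850 m
braking distance = 0.8500²/(2·0.8000) = 0.4516 m
person approaches 0.8000·(0.1000+1.0625) = 0.9300 m
margins: 0.0600+0.0800+0.0800 = 0.2200 m
sum ≈ 0.0850+0.4516+0.9300+0.2200 ≈ 1.6866 m = S ✓

v_R_max = 17/20 m/s = 0.8500 m/s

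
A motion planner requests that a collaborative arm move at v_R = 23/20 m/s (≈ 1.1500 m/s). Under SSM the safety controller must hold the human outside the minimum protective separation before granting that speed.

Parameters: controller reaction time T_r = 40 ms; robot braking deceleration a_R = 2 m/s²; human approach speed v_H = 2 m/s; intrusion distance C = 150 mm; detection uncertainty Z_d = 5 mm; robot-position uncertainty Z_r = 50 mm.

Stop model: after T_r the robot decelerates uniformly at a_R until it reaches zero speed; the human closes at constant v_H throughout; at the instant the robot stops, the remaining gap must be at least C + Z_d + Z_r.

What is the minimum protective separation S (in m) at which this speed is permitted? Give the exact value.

T_s = v_R/a_R = (23/20)/2 = 0.5750 s
robot covers v_R·T_r = 1.1500·0.0400 = 0.0460 m before braking
braking distance = 1.1500²/(2·2.0000) = 0.3306 m
human over T_r+T_s: 2.0000·(0.0400+0.5750) = 1.2300 m
margins: 0.1500+0.0050+0.0500 = 0.2050 m
S_min ≈ 0.0460+0.3306+1.2300+0.2050  ⇒  S_min = 14493/8000 m

S_min = 14493/8000 m = 1.8116 m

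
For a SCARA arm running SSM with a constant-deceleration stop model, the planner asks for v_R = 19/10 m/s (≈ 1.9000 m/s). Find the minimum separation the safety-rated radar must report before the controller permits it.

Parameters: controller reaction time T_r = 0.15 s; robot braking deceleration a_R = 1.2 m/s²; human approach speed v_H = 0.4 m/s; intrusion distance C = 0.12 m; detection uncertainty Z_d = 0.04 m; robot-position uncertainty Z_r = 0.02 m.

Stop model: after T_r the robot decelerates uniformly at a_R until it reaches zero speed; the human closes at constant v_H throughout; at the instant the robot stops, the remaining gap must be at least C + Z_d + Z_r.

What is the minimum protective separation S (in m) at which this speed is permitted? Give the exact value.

S_min = 213/80 m = 2.6625 m

stop time T_s = (19/10)/(6/5) = 1.5833 s
reaction-phase robot travel = 1.9000·0.1500 = 0.2850 m
braking distance = 1.9000²/(2·1.2000) = 1.5042 m
person approaches 0.4000·(0.1500+1.5833) = 0.6933 m
residual clearance needed = 0.1200+0.0400+0.0200 = 0.1800 m
S_min ≈ 0.2850+1.5042+0.6933+0.1800  ⇒  S_min = 213/80 m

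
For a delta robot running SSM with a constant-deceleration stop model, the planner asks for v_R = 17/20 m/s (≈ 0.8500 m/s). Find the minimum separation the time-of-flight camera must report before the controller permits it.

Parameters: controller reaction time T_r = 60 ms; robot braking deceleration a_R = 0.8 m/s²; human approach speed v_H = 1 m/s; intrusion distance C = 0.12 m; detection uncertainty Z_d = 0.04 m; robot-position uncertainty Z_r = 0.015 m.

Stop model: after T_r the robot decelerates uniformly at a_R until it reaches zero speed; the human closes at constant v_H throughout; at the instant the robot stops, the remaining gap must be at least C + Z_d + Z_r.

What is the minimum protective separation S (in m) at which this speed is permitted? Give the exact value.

S_min = 28801/16000 m = 1.8001 m

T_s = v_R/a_R = (17/20)/(4/5) = 1.0625 s
reaction-phase robot travel = 0.8500·0.0600 = 0.0510 m
robot under decel: 0.8500²/(2·0.8000) = 0.4516 m
person approaches 1.0000·(0.0600+1.0625) = 1.1225 m
margins: 0.1200+0.0400+0.0150 = 0.1750 m
S_min ≈ 0.0510+0.4516+1.1225+0.1750  ⇒  S_min = 28801/16000 m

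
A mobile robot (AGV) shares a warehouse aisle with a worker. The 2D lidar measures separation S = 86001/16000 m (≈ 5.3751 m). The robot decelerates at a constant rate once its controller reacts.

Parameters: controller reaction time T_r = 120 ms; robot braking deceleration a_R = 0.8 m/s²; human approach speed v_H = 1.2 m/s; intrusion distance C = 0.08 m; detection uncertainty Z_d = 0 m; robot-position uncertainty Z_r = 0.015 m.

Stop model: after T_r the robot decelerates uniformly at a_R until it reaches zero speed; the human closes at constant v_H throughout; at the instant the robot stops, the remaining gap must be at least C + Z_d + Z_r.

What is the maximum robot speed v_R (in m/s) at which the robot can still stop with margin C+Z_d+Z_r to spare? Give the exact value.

v_R_max = 37/20 m/s = 1.8500 m/s

at the boundary: (5/8)·v² + (81/50)·v + (-82177/16000) = 0
  disc = (81/50)² − 4·(5/8)·(-82177/16000) = 2474329/160000 ; √disc = 1573/400
  v_R = (−(81/50) + 1573/400) / (2·(5/8)) = 37/20 m/s
check:
stop time T_s = (37/20)/(4/5) = 2.3125 s
robot covers v_R·T_r = 1.8500·0.1200 = 0.2220 m before braking
robot covers 1.8500·2.3125 − ½·0.8000·2.3125² = 2.1391 m while stopping
human closes 1.2000·2.4325 = 2.9190 m
C+Z_d+Z_r = 0.0800+0.0000+0.0150 = 0.0950 m
sum ≈ 0.2220+2.1391+2.9190+0.0950 ≈ 5.3751 m = S ✓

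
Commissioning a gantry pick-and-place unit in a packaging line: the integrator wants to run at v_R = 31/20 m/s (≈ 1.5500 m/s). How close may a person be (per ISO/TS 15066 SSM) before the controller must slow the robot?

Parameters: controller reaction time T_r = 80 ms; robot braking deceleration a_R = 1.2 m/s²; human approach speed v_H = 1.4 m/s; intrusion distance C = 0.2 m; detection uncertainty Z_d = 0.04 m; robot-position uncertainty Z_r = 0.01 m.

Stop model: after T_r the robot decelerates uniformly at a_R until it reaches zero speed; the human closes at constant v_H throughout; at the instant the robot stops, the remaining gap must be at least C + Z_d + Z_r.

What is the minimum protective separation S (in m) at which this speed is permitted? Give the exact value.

S_min = 26363/8000 m = 3.2954 m

stop time T_s = (31/20)/(6/5) = 1.2917 s
robot in T_r: 1.5500·0.0800 = 0.1240 m
braking distance = 1.5500²/(2·1.2000) = 1.0010 m
human over T_r+T_s: 1.4000·(0.0800+1.2917) = 1.9203 m
C+Z_d+Z_r = 0.2000+0.0400+0.0100 = 0.2500 m
S_min ≈ 0.1240+1.0010+1.9203+0.2500  ⇒  S_min = 26363/8000 m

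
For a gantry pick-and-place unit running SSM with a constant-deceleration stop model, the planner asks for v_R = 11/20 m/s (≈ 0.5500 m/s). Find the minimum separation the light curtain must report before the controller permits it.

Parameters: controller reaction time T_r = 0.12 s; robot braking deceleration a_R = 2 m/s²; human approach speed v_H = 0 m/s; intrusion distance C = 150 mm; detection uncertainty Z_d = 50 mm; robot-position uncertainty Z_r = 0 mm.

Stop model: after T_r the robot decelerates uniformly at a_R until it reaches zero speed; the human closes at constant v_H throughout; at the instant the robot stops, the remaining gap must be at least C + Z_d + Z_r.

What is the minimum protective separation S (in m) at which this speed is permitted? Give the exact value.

S_min = 2733/8000 m = 0.3416 m

T_s = v_R/a_R = (11/20)/2 = 0.2750 s
reaction-phase robot travel = 0.5500·0.1200 = 0.0660 m
braking distance = 0.5500²/(2·2.0000) = 0.0756 m
human over T_r+T_s: 0.0000·(0.1200+0.2750) = 0.0000 m
margins: 0.1500+0.0500+0.0000 = 0.2000 m
S_min ≈ 0.0660+0.0756+0.0000+0.2000  ⇒  S_min = 2733/8000 m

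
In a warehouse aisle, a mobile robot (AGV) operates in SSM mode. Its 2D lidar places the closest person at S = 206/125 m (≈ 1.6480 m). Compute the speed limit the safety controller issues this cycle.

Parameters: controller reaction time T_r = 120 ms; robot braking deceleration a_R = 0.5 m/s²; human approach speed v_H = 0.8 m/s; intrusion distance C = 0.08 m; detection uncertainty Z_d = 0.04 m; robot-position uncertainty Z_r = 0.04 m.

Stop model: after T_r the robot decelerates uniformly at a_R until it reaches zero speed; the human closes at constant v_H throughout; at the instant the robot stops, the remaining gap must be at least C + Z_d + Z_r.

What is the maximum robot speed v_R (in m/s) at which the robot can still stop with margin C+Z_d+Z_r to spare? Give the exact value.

v_R_max = 3/5 m/s = 0.6000 m/s

collect terms ⇒ (1)·v_R² + (43/25)·v_R + (-174/125) = 0
  disc = (43/25)² − 4·(1)·(-174/125) = 5329/625 ; √disc = 73/25
  v_R = (−(43/25) + 73/25) / (2·(1)) = 3/5 m/s
check:
T_s = v_R/a_R = (3/5)/(1/2) = 1.2000 s
reaction-phase robot travel = 0.6000·0.1200 = 0.0720 m
braking distance = 0.6000²/(2·0.5000) = 0.3600 m
human over T_r+T_s: 0.8000·(0.1200+1.2000) = 1.0560 m
residual clearance needed = 0.0800+0.0400+0.0400 = 0.1600 m
sum ≈ 0.0720+0.3600+1.0560+0.1600 ≈ 1.6480 m = S ✓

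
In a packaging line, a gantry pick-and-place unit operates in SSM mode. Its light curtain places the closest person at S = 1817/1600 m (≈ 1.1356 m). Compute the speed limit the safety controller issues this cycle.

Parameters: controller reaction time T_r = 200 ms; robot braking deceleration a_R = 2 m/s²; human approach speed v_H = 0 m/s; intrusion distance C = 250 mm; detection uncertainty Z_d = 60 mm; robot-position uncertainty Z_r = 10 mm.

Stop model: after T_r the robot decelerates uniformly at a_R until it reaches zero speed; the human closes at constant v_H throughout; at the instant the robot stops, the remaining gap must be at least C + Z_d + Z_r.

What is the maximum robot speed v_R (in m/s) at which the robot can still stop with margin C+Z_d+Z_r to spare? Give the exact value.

quadratic (1/4)·v² + (1/5)·v + (-261/320) = 0
  disc = (1/5)² − 4·(1/4)·(-261/320) = 1369/1600 ; √disc = 37/40
  v_R = (−(1/5) + 37/40) / (2·(1/4)) = 29/20 m/s
check:
T_s = v_R/a_R = (29/20)/2 = 0.7250 s
reaction-phase robot travel = 1.4500·0.2000 = 0.2900 m
braking distance = 1.4500²/(2·2.0000) = 0.5256 m
human over T_r+T_s: 0.0000·(0.2000+0.7250) = 0.0000 m
C+Z_d+Z_r = 0.2500+0.0600+0.0100 = 0.3200 m
sum ≈ 0.2900+0.5256+0.0000+0.3200 ≈ 1.1356 m = S ✓

v_R_max = 29/20 m/s = 1.4500 m/s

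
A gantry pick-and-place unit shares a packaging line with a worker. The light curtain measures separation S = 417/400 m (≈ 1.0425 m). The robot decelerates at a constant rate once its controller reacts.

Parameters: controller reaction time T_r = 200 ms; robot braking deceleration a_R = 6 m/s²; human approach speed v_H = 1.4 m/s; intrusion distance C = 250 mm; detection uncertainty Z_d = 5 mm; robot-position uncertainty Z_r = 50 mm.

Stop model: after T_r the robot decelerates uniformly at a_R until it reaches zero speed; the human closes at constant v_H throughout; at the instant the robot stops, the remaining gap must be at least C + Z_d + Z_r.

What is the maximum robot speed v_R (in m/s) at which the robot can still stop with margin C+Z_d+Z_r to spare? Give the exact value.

collect terms ⇒ (1/12)·v_R² + (13/30)·v_R + (-183/400) = 0
  disc = (13/30)² − 4·(1/12)·(-183/400) = 49/144 ; √disc = 7/12
  v_R = (−(13/30) + 7/12) / (2·(1/12)) = 9/10 m/s
check:
T_s = v_R/a_R = (9/10)/6 = 0.1500 s
robot in T_r: 0.9000·0.2000 = 0.1800 m
braking distance = 0.9000²/(2·6.0000) = 0.0675 m
human closes 1.4000·0.3500 = 0.4900 m
margins: 0.2500+0.0050+0.0500 = 0.3050 m
sum ≈ 0.1800+0.0675+0.4900+0.3050 ≈ 1.0425 m = S ✓

v_R_max = 9/10 m/s = 0.9000 m/s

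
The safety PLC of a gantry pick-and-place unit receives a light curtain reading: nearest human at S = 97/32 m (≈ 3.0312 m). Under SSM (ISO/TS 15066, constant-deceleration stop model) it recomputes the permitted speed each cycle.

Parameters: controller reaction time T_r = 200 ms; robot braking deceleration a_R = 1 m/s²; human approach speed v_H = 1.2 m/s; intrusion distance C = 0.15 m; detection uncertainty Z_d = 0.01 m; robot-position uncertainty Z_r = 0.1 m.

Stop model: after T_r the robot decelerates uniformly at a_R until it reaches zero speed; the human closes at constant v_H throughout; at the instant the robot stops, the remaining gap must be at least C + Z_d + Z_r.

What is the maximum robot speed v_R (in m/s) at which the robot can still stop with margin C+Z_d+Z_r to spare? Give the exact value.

collect terms ⇒ (1/2)·v_R² + (7/5)·v_R + (-81/32) = 0
  disc = (7/5)² − 4·(1/2)·(-81/32) = 2809/400 ; √disc = 53/20
  v_R = (−(7/5) + 53/20) / (2·(1/2)) = 5/4 m/s
check:
stop time T_s = (5/4)/1 = 1.2500 s
reaction-phase robot travel = 1.2500·0.2000 = 0.2500 m
braking distance = 1.2500²/(2·1.0000) = 0.7812 m
human over T_r+T_s: 1.2000·(0.2000+1.2500) = 1.7400 m
residual clearance needed = 0.1500+0.0100+0.1000 = 0.2600 m
sum ≈ 0.2500+0.7812+1.7400+0.2600 ≈ 3.0312 m = S ✓

v_R_max = 5/4 m/s = 1.2500 m/s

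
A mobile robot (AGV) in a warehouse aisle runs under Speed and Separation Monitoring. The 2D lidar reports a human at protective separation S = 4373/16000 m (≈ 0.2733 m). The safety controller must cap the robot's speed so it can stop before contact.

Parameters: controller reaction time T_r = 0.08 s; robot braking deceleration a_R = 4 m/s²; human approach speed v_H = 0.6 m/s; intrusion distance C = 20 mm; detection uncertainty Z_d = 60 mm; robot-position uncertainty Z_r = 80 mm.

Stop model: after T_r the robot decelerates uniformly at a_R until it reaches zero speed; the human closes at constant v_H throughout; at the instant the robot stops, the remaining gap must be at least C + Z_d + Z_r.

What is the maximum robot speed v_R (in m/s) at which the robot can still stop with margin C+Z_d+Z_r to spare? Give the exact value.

collect terms ⇒ (1/8)·v_R² + (23/100)·v_R + (-209/3200) = 0
  disc = (23/100)² − 4·(1/8)·(-209/3200) = 13689/160000 ; √disc = 117/400
  v_R = (−(23/100) + 117/400) / (2·(1/8)) = 1/4 m/s
check:
stop time T_s = (1/4)/4 = 0.0625 s
robot in T_r: 0.2500·0.0800 = 0.0200 m
braking distance = 0.2500²/(2·4.0000) = 0.0078 m
human over T_r+T_s: 0.6000·(0.0800+0.0625) = 0.0855 m
residual clearance needed = 0.0200+0.0600+0.0800 = 0.1600 m
sum ≈ 0.0200+0.0078+0.0855+0.1600 ≈ 0.2733 m = S ✓

v_R_max = 1/4 m/s = 0.2500 m/s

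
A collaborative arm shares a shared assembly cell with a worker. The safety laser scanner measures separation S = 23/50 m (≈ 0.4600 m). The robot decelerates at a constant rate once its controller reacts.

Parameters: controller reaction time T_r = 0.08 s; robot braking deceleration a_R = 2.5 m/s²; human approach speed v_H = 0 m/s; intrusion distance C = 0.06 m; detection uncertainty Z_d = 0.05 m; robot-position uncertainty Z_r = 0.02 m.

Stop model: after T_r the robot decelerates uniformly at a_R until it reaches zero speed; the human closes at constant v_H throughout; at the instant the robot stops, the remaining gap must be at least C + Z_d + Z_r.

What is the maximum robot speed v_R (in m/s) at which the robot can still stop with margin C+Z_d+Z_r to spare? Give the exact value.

collect terms ⇒ (1/5)·v_R² + (2/25)·v_R + (-33/100) = 0
  disc = (2/25)² − 4·(1/5)·(-33/100) = 169/625 ; √disc = 13/25
  v_R = (−(2/25) + 13/25) / (2·(1/5)) = 11/10 m/s
check:
braking lasts T_s = (11/10)/(5/2) = 0.4400 s
robot covers v_R·T_r = 1.1000·0.0800 = 0.0880 m before braking
braking distance = 1.1000²/(2·2.5000) = 0.2420 m
person approaches 0.0000·(0.0800+0.4400) = 0.0000 m
residual clearance needed = 0.0600+0.0500+0.0200 = 0.1300 m
sum ≈ 0.0880+0.2420+0.0000+0.1300 ≈ 0.4600 m = S ✓

v_R_max = 11/10 m/s = 1.1000 m/s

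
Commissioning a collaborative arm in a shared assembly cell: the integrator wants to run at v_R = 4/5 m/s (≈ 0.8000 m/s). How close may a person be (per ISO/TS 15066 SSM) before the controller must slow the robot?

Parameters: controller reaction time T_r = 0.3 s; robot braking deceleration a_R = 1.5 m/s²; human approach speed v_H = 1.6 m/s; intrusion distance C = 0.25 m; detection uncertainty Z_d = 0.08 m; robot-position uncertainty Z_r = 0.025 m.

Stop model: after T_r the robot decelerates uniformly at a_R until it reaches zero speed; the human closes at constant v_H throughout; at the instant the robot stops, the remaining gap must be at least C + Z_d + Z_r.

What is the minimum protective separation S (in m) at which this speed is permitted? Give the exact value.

S_min = 257/120 m = 2.1417 m

T_s = v_R/a_R = (4/5)/(3/2) = 0.5333 s
reaction-phase robot travel = 0.8000·0.3000 = 0.2400 m
braking distance = 0.8000²/(2·1.5000) = 0.2133 m
human closes 1.6000·0.8333 = 1.3333 m
C+Z_d+Z_r = 0.2500+0.0800+0.0250 = 0.3550 m
S_min ≈ 0.2400+0.2133+1.3333+0.3550  ⇒  S_min = 257/120 m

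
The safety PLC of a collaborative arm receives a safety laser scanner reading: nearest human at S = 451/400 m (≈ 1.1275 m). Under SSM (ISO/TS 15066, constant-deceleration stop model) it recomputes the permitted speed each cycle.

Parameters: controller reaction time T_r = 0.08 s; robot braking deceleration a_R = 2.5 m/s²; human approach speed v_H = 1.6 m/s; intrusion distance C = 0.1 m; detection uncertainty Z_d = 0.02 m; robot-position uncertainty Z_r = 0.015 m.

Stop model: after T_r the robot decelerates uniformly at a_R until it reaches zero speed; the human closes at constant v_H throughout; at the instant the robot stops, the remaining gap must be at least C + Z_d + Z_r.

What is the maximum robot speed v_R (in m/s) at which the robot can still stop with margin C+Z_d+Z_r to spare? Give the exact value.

v_R_max = 19/20 m/s = 0.9500 m/s

quadratic (1/5)·v² + (18/25)·v + (-1729/2000) = 0
  disc = (18/25)² − 4·(1/5)·(-1729/2000) = 121/100 ; √disc = 11/10
  v_R = (−(18/25) + 11/10) / (2·(1/5)) = 19/20 m/s
check:
stop time T_s = (19/20)/(5/2) = 0.3800 s
reaction-phase robot travel = 0.9500·0.0800 = 0.0760 m
robot covers 0.9500·0.3800 − ½·2.5000·0.3800² = 0.1805 m while stopping
person approaches 1.6000·(0.0800+0.3800) = 0.7360 m
margins: 0.1000+0.0200+0.0150 = 0.1350 m
sum ≈ 0.0760+0.1805+0.7360+0.1350 ≈ 1.1275 m = S ✓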